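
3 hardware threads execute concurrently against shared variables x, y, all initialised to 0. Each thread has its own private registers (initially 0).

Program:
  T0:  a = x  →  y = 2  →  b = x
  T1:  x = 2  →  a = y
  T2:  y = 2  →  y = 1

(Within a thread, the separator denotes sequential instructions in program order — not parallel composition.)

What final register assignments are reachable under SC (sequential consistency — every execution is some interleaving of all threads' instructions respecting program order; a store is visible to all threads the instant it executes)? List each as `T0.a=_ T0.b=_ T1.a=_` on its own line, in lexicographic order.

outcome vector order: (T0.a,T0.b,T1.a)
|SC outcomes| = 8

T0.a=0 T0.b=0 T1.a=1
T0.a=0 T0.b=0 T1.a=2
T0.a=0 T0.b=2 T1.a=0
T0.a=0 T0.b=2 T1.a=1
T0.a=0 T0.b=2 T1.a=2
T0.a=2 T0.b=2 T1.a=0
T0.a=2 T0.b=2 T1.a=1
T0.a=2 T0.b=2 T1.a=2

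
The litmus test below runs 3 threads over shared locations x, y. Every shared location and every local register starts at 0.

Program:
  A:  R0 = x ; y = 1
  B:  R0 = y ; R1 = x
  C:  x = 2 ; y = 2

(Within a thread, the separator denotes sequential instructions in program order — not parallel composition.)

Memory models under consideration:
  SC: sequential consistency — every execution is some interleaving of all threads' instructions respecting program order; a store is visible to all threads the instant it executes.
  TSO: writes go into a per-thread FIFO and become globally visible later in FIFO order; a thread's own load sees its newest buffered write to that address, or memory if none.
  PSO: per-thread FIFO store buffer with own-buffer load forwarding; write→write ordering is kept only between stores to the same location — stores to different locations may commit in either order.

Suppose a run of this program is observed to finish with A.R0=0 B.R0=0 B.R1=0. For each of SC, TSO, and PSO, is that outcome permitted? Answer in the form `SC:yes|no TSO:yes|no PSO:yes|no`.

outcome vector order: (A.R0,B.R0,B.R1)
under SC → (0,0,0), (0,0,2), (0,1,0), (0,1,2), (0,2,2), (2,0,0), (2,0,2), (2,1,2), (2,2,2)
under TSO → (0,0,0), (0,0,2), (0,1,0), (0,1,2), (0,2,2), (2,0,0), (2,0,2), (2,1,2), (2,2,2)
under PSO → (0,0,0), (0,0,2), (0,1,0), (0,1,2), (0,2,0), (0,2,2), (2,0,0), (2,0,2), (2,1,2), (2,2,0), (2,2,2)
target (0,0,0) ∈ {SC,TSO,PSO}

SC:yes TSO:yes PSO:yes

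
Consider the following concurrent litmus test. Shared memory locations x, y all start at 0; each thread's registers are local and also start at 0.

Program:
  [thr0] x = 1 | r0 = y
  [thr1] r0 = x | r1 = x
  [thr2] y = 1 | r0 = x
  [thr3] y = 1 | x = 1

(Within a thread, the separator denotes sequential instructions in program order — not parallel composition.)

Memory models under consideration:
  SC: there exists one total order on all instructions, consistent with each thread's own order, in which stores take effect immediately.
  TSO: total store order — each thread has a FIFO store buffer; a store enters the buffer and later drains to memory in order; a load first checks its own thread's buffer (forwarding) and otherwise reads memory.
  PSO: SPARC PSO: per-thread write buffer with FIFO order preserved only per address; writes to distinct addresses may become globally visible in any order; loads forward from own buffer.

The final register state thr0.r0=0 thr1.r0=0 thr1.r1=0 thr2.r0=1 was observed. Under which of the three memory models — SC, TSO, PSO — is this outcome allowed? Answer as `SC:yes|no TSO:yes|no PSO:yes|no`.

SC:yes TSO:yes PSO:yes

outcome vector order: (thr0.r0,thr1.r0,thr1.r1,thr2.r0)
SC (9): (0,0,0,1) (0,0,1,1) (0,1,1,1) (1,0,0,0) (1,0,0,1) (1,0,1,0) (1,0,1,1) (1,1,1,0) (1,1,1,1)
TSO (12): (0,0,0,0) (0,0,0,1) (0,0,1,0) (0,0,1,1) (0,1,1,0) (0,1,1,1) (1,0,0,0) (1,0,0,1) (1,0,1,0) (1,0,1,1) (1,1,1,0) (1,1,1,1)
PSO (12): (0,0,0,0) (0,0,0,1) (0,0,1,0) (0,0,1,1) (0,1,1,0) (0,1,1,1) (1,0,0,0) (1,0,0,1) (1,0,1,0) (1,0,1,1) (1,1,1,0) (1,1,1,1)
target (0,0,0,1) ∈ {SC,TSO,PSO}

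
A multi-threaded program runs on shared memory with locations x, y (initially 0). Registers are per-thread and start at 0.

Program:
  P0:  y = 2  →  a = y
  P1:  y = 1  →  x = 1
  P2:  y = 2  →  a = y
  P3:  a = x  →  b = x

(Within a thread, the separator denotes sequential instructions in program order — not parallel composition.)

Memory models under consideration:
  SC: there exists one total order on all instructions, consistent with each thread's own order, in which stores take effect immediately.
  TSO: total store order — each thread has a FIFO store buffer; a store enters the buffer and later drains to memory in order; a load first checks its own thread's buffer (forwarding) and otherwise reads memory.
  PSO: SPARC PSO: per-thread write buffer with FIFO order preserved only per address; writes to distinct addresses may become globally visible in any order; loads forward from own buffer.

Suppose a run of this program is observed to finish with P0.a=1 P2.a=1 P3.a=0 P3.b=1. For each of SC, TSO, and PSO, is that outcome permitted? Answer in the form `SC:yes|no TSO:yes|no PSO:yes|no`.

SC:yes TSO:yes PSO:yes

outcome vector order: (P0.a,P2.a,P3.a,P3.b)
[SC] allowed = {<1 1 0 0>, <1 1 0 1>, <1 1 1 1>, <1 2 0 0>, <1 2 0 1>, <1 2 1 1>, <2 1 0 0>, <2 1 0 1>, <2 1 1 1>, <2 2 0 0>, <2 2 0 1>, <2 2 1 1>}
[TSO] allowed = {<1 1 0 0>, <1 1 0 1>, <1 1 1 1>, <1 2 0 0>, <1 2 0 1>, <1 2 1 1>, <2 1 0 0>, <2 1 0 1>, <2 1 1 1>, <2 2 0 0>, <2 2 0 1>, <2 2 1 1>}
[PSO] allowed = {<1 1 0 0>, <1 1 0 1>, <1 1 1 1>, <1 2 0 0>, <1 2 0 1>, <1 2 1 1>, <2 1 0 0>, <2 1 0 1>, <2 1 1 1>, <2 2 0 0>, <2 2 0 1>, <2 2 1 1>}
target <1 1 0 1> ∈ {SC,TSO,PSO}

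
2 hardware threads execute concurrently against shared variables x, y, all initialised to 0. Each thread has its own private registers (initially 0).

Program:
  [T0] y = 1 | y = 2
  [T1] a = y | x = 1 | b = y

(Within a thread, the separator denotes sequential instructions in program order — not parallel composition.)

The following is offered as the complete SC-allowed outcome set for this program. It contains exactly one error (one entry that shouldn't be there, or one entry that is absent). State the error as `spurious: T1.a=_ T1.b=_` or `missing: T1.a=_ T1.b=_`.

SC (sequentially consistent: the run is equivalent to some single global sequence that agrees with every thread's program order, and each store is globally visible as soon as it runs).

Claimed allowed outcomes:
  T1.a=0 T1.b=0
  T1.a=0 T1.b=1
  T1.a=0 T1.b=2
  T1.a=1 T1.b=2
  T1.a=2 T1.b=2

missing: T1.a=1 T1.b=1

outcome vector order: (T1.a,T1.b)
under SC → 00 01 02 11 12 22
SC∖claimed = {11}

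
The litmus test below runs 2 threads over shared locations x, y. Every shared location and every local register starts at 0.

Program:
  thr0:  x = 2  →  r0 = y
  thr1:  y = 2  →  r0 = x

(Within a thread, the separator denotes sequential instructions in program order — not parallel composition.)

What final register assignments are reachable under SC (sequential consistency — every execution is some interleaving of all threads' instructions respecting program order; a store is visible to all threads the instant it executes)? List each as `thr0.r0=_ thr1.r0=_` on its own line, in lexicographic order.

thr0.r0=0 thr1.r0=2
thr0.r0=2 thr1.r0=0
thr0.r0=2 thr1.r0=2

outcome vector order: (thr0.r0,thr1.r0)
|SC outcomes| = 3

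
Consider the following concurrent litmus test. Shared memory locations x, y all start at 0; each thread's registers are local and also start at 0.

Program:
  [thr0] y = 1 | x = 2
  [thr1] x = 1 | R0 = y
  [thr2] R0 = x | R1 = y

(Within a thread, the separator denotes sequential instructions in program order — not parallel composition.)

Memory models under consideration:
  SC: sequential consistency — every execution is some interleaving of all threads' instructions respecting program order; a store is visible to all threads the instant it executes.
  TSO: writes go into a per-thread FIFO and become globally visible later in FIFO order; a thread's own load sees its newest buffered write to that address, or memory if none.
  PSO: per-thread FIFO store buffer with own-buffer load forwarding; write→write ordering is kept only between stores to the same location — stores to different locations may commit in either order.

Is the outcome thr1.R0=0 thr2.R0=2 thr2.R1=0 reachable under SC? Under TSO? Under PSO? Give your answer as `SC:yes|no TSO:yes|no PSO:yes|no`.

SC:no TSO:no PSO:yes

outcome vector order: (thr1.R0,thr2.R0,thr2.R1)
[SC] allowed = {<0 0 0>; <0 0 1>; <0 1 0>; <0 1 1>; <0 2 1>; <1 0 0>; <1 0 1>; <1 1 0>; <1 1 1>; <1 2 1>}
[TSO] allowed = {<0 0 0>; <0 0 1>; <0 1 0>; <0 1 1>; <0 2 1>; <1 0 0>; <1 0 1>; <1 1 0>; <1 1 1>; <1 2 1>}
[PSO] allowed = {<0 0 0>; <0 0 1>; <0 1 0>; <0 1 1>; <0 2 0>; <0 2 1>; <1 0 0>; <1 0 1>; <1 1 0>; <1 1 1>; <1 2 0>; <1 2 1>}
target <0 2 0> ∈ {PSO}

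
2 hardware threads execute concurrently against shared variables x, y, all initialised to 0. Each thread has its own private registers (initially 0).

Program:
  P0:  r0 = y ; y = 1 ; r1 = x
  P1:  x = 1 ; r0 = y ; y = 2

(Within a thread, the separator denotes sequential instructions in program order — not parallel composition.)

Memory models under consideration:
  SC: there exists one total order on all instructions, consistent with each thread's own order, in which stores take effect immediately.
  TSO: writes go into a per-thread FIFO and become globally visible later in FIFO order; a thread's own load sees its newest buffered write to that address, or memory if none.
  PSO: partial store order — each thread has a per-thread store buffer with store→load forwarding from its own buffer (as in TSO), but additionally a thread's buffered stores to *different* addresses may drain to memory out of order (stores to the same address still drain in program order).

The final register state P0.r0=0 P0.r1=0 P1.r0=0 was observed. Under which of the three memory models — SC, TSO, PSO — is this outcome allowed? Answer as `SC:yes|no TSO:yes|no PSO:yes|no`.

SC:no TSO:yes PSO:yes

outcome vector order: (P0.r0,P0.r1,P1.r0)
SC: 4 outcomes — {0/0/1; 0/1/0; 0/1/1; 2/1/0}
TSO: 5 outcomes — {0/0/0; 0/0/1; 0/1/0; 0/1/1; 2/1/0}
PSO: 6 outcomes — {0/0/0; 0/0/1; 0/1/0; 0/1/1; 2/0/0; 2/1/0}
target 0/0/0 ∈ {TSO,PSO}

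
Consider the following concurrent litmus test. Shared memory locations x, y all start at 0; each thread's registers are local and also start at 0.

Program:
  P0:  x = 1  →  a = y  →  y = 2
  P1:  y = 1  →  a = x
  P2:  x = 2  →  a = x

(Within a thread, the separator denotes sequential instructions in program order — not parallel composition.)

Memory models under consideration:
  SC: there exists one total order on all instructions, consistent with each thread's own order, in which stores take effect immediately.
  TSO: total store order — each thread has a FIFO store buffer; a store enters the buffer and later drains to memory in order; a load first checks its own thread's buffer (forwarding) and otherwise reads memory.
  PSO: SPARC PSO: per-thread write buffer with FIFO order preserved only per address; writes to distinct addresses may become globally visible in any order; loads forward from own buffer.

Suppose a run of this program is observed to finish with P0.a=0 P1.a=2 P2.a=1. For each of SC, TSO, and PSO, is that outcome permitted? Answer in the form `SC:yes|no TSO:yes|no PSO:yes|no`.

outcome vector order: (P0.a,P1.a,P2.a)
under SC → <0 1 1>; <0 1 2>; <0 2 2>; <1 0 1>; <1 0 2>; <1 1 1>; <1 1 2>; <1 2 1>; <1 2 2>
under TSO → <0 0 1>; <0 0 2>; <0 1 1>; <0 1 2>; <0 2 1>; <0 2 2>; <1 0 1>; <1 0 2>; <1 1 1>; <1 1 2>; <1 2 1>; <1 2 2>
under PSO → <0 0 1>; <0 0 2>; <0 1 1>; <0 1 2>; <0 2 1>; <0 2 2>; <1 0 1>; <1 0 2>; <1 1 1>; <1 1 2>; <1 2 1>; <1 2 2>
target <0 2 1> ∈ {TSO,PSO}

SC:no TSO:yes PSO:yes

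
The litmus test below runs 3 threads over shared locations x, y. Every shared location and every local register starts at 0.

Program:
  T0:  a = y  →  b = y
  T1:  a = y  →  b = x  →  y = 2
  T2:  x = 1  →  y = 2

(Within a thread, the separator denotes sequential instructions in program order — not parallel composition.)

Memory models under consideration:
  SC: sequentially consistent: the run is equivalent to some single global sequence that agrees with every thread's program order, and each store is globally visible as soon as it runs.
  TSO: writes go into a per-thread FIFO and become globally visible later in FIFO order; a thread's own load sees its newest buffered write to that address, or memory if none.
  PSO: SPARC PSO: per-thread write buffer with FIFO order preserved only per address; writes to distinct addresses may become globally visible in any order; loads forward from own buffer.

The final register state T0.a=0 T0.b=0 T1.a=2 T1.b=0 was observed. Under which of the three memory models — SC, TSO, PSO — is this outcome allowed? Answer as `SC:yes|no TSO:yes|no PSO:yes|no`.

outcome vector order: (T0.a,T0.b,T1.a,T1.b)
SC (9): <0 0 0 0>; <0 0 0 1>; <0 0 2 1>; <0 2 0 0>; <0 2 0 1>; <0 2 2 1>; <2 2 0 0>; <2 2 0 1>; <2 2 2 1>
TSO (9): <0 0 0 0>; <0 0 0 1>; <0 0 2 1>; <0 2 0 0>; <0 2 0 1>; <0 2 2 1>; <2 2 0 0>; <2 2 0 1>; <2 2 2 1>
PSO (12): <0 0 0 0>; <0 0 0 1>; <0 0 2 0>; <0 0 2 1>; <0 2 0 0>; <0 2 0 1>; <0 2 2 0>; <0 2 2 1>; <2 2 0 0>; <2 2 0 1>; <2 2 2 0>; <2 2 2 1>
target <0 0 2 0> ∈ {PSO}

SC:no TSO:no PSO:yes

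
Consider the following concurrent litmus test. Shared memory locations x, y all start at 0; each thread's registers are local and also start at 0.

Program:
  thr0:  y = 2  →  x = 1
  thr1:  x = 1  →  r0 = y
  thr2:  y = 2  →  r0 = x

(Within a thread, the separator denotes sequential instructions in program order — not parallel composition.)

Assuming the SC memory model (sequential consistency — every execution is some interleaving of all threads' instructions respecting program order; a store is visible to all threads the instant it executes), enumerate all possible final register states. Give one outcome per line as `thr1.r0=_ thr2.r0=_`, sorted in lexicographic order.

outcome vector order: (thr1.r0,thr2.r0)
|SC outcomes| = 3

thr1.r0=0 thr2.r0=1
thr1.r0=2 thr2.r0=0
thr1.r0=2 thr2.r0=1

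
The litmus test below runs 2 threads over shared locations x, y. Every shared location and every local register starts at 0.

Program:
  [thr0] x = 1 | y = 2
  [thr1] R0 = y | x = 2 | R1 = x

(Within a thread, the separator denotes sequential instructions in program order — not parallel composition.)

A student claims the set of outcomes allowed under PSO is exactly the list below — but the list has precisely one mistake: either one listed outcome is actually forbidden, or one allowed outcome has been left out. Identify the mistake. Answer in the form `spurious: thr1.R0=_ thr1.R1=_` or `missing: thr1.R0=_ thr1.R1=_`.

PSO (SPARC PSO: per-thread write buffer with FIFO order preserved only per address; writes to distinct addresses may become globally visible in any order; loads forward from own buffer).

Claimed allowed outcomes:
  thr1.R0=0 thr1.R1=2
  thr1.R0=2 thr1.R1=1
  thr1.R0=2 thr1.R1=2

missing: thr1.R0=0 thr1.R1=1

outcome vector order: (thr1.R0,thr1.R1)
[PSO] allowed = {0/1 0/2 2/1 2/2}
PSO∖claimed = {0/1}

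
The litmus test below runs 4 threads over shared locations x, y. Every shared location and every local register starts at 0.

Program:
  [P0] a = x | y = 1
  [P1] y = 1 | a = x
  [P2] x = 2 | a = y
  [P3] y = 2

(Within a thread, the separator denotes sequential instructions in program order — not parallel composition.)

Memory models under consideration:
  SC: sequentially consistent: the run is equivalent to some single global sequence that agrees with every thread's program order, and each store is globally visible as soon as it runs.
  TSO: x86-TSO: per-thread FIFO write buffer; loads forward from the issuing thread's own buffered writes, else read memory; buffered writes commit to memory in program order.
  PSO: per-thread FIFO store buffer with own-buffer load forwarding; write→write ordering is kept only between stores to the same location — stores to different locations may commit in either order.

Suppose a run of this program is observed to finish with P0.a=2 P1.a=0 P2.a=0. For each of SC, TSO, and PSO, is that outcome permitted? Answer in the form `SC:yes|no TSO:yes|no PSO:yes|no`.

outcome vector order: (P0.a,P1.a,P2.a)
SC: 10 outcomes — {(0,0,1), (0,0,2), (0,2,0), (0,2,1), (0,2,2), (2,0,1), (2,0,2), (2,2,0), (2,2,1), (2,2,2)}
TSO: 12 outcomes — {(0,0,0), (0,0,1), (0,0,2), (0,2,0), (0,2,1), (0,2,2), (2,0,0), (2,0,1), (2,0,2), (2,2,0), (2,2,1), (2,2,2)}
PSO: 12 outcomes — {(0,0,0), (0,0,1), (0,0,2), (0,2,0), (0,2,1), (0,2,2), (2,0,0), (2,0,1), (2,0,2), (2,2,0), (2,2,1), (2,2,2)}
target (2,0,0) ∈ {TSO,PSO}

SC:no TSO:yes PSO:yes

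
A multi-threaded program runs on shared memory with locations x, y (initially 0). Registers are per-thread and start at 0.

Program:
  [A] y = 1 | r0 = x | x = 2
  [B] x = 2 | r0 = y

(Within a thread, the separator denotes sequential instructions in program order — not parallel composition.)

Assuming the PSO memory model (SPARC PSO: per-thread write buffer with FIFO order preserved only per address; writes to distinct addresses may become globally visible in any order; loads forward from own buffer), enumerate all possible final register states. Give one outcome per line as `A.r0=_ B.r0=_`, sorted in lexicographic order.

A.r0=0 B.r0=0
A.r0=0 B.r0=1
A.r0=2 B.r0=0
A.r0=2 B.r0=1

outcome vector order: (A.r0,B.r0)
|PSO outcomes| = 4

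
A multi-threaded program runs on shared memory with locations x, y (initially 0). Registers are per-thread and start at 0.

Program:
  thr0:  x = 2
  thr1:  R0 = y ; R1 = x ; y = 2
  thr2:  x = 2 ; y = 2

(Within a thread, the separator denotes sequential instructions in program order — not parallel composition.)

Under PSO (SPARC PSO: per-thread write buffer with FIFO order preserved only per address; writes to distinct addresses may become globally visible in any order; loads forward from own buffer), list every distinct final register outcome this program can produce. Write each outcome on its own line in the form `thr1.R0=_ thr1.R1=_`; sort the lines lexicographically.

outcome vector order: (thr1.R0,thr1.R1)
|PSO outcomes| = 4

thr1.R0=0 thr1.R1=0
thr1.R0=0 thr1.R1=2
thr1.R0=2 thr1.R1=0
thr1.R0=2 thr1.R1=2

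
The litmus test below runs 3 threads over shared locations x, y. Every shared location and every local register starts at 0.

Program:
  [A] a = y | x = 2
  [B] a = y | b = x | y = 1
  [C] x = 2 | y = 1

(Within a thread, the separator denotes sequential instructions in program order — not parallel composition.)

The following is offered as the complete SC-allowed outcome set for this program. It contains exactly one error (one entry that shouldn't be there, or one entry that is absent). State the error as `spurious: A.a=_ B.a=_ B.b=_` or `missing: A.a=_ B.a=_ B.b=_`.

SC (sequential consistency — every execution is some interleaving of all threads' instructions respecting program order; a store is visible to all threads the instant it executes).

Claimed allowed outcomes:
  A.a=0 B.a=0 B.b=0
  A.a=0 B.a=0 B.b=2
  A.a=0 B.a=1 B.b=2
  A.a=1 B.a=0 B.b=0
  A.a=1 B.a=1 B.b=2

missing: A.a=1 B.a=0 B.b=2

outcome vector order: (A.a,B.a,B.b)
under SC → <0 0 0>, <0 0 2>, <0 1 2>, <1 0 0>, <1 0 2>, <1 1 2>
SC∖claimed = {<1 0 2>}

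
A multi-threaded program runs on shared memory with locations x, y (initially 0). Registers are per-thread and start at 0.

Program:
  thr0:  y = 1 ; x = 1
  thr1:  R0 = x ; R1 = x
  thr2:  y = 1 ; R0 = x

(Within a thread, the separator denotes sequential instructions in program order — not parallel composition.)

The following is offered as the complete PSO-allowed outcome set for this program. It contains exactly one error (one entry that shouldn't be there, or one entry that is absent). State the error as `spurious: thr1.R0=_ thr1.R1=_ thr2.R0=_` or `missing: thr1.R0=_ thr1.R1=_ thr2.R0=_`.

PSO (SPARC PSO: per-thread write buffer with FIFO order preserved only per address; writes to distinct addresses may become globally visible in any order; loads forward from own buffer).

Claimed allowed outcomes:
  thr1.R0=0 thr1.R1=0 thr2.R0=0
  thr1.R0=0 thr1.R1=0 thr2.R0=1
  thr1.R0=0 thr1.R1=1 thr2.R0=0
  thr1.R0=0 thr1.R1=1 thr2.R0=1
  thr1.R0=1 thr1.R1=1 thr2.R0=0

missing: thr1.R0=1 thr1.R1=1 thr2.R0=1

outcome vector order: (thr1.R0,thr1.R1,thr2.R0)
PSO: 6 outcomes — {0/0/0, 0/0/1, 0/1/0, 0/1/1, 1/1/0, 1/1/1}
PSO∖claimed = {1/1/1}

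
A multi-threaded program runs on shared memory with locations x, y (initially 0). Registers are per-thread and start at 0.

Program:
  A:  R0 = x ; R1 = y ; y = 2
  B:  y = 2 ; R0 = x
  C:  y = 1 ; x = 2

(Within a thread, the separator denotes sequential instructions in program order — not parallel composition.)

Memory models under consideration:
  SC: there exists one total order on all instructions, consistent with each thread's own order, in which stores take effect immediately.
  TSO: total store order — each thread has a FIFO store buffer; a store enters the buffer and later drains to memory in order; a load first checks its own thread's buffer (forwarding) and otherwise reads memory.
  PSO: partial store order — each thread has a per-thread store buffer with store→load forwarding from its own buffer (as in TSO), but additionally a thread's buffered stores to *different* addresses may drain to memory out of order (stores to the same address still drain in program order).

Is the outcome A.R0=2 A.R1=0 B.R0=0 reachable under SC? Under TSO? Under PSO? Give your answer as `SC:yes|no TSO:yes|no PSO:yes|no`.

SC:no TSO:no PSO:yes

outcome vector order: (A.R0,A.R1,B.R0)
SC (10): (0,0,0); (0,0,2); (0,1,0); (0,1,2); (0,2,0); (0,2,2); (2,1,0); (2,1,2); (2,2,0); (2,2,2)
TSO (10): (0,0,0); (0,0,2); (0,1,0); (0,1,2); (0,2,0); (0,2,2); (2,1,0); (2,1,2); (2,2,0); (2,2,2)
PSO (12): (0,0,0); (0,0,2); (0,1,0); (0,1,2); (0,2,0); (0,2,2); (2,0,0); (2,0,2); (2,1,0); (2,1,2); (2,2,0); (2,2,2)
target (2,0,0) ∈ {PSO}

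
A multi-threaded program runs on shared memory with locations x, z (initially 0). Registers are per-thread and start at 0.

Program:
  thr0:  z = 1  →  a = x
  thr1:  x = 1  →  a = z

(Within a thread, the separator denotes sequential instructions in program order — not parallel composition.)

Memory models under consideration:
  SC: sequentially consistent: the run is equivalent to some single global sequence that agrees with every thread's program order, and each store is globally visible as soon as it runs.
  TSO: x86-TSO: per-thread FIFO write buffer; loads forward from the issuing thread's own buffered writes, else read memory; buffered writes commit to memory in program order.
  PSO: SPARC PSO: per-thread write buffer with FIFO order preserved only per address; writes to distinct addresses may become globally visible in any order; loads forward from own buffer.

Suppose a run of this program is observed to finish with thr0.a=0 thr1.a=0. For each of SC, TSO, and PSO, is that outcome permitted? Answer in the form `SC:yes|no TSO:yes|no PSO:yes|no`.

outcome vector order: (thr0.a,thr1.a)
under SC → 01 10 11
under TSO → 00 01 10 11
under PSO → 00 01 10 11
target 00 ∈ {TSO,PSO}

SC:no TSO:yes PSO:yes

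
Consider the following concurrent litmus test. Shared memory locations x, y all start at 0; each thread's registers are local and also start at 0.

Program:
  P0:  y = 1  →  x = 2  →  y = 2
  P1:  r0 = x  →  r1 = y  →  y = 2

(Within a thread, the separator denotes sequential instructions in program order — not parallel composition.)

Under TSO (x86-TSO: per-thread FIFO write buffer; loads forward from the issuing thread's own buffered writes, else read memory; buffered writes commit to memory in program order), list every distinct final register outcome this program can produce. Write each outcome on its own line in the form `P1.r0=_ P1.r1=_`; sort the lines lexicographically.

P1.r0=0 P1.r1=0
P1.r0=0 P1.r1=1
P1.r0=0 P1.r1=2
P1.r0=2 P1.r1=1
P1.r0=2 P1.r1=2

outcome vector order: (P1.r0,P1.r1)
|TSO outcomes| = 5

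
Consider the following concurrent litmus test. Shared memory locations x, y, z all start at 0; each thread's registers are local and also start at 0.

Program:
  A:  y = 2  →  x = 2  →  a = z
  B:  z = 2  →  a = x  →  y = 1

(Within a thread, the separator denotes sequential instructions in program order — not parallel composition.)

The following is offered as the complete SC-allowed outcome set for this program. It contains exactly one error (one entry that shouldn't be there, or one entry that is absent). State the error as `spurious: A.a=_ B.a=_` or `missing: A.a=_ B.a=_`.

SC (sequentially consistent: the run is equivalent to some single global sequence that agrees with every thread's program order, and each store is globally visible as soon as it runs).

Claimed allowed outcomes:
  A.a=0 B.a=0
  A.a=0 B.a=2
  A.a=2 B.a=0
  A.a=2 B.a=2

outcome vector order: (A.a,B.a)
[SC] allowed = {02; 20; 22}
claimed∖SC = {00}

spurious: A.a=0 B.a=0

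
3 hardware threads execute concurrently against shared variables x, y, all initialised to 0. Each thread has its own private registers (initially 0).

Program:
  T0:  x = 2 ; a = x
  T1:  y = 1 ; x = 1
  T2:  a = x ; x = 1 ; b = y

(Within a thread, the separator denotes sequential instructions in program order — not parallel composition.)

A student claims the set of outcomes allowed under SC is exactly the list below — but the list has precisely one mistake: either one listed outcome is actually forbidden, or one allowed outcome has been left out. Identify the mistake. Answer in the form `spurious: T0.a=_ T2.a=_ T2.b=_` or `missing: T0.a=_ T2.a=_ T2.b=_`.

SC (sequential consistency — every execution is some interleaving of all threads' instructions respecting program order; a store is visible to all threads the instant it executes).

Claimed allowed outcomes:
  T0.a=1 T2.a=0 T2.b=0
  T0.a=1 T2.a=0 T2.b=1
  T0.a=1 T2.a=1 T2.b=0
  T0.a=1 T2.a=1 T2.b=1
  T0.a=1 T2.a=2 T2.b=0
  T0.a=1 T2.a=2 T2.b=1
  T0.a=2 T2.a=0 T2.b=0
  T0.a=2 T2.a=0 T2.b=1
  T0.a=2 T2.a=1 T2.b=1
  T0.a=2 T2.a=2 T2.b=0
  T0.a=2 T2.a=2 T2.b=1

spurious: T0.a=1 T2.a=1 T2.b=0

outcome vector order: (T0.a,T2.a,T2.b)
SC (10): 100 101 111 120 121 200 201 211 220 221
claimed∖SC = {110}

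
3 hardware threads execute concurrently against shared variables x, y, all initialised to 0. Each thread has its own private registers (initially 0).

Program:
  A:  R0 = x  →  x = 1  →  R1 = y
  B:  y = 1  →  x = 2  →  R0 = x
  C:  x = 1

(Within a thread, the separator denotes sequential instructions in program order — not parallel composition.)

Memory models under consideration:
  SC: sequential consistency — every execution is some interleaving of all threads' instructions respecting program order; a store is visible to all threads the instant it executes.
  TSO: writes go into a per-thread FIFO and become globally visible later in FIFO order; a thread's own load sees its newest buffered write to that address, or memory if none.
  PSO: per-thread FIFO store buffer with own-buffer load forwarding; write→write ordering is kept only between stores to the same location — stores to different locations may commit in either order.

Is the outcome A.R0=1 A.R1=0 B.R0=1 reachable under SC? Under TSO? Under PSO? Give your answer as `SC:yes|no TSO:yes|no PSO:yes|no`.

SC:no TSO:yes PSO:yes

outcome vector order: (A.R0,A.R1,B.R0)
SC (9): 001; 002; 011; 012; 102; 111; 112; 211; 212
TSO (10): 001; 002; 011; 012; 101; 102; 111; 112; 211; 212
PSO (12): 001; 002; 011; 012; 101; 102; 111; 112; 201; 202; 211; 212
target 101 ∈ {TSO,PSO}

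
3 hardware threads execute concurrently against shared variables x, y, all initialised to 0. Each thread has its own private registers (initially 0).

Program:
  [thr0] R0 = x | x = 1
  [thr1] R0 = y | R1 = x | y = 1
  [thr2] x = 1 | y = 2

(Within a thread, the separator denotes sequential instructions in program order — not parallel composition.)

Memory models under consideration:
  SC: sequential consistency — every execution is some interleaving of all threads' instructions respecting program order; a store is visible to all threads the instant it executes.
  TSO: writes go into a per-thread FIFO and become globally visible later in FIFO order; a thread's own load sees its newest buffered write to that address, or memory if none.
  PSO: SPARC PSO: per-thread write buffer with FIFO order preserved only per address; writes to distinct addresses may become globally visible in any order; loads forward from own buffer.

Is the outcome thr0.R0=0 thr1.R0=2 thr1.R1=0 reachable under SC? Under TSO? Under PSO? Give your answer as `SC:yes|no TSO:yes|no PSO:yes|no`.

SC:no TSO:no PSO:yes

outcome vector order: (thr0.R0,thr1.R0,thr1.R1)
SC: 6 outcomes — {0/0/0 0/0/1 0/2/1 1/0/0 1/0/1 1/2/1}
TSO: 6 outcomes — {0/0/0 0/0/1 0/2/1 1/0/0 1/0/1 1/2/1}
PSO: 8 outcomes — {0/0/0 0/0/1 0/2/0 0/2/1 1/0/0 1/0/1 1/2/0 1/2/1}
target 0/2/0 ∈ {PSO}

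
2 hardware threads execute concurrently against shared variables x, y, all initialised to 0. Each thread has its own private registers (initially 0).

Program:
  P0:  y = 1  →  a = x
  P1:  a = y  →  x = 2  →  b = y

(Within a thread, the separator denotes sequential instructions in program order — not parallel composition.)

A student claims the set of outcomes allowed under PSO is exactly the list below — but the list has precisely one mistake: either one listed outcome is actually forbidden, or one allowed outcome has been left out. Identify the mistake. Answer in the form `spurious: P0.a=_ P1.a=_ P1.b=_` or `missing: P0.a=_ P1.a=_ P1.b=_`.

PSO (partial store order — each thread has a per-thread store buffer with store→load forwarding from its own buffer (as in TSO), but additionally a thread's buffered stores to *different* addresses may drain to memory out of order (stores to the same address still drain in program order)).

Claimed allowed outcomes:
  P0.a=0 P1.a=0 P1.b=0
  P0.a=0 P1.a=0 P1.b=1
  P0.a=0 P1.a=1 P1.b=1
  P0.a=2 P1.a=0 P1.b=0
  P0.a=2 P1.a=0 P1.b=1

outcome vector order: (P0.a,P1.a,P1.b)
under PSO → 0/0/0 0/0/1 0/1/1 2/0/0 2/0/1 2/1/1
PSO∖claimed = {2/1/1}

missing: P0.a=2 P1.a=1 P1.b=1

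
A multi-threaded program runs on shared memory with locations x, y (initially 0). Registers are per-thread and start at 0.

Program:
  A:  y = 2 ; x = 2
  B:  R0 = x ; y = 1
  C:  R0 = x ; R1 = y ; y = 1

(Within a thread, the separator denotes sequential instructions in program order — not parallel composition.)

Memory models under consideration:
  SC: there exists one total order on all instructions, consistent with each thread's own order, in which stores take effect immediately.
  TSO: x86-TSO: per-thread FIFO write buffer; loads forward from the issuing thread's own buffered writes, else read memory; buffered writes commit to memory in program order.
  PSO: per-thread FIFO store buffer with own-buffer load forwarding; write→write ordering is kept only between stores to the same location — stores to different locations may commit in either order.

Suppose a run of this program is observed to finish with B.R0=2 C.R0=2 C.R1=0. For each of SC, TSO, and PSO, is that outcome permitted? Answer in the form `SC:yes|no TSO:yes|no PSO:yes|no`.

SC:no TSO:no PSO:yes

outcome vector order: (B.R0,C.R0,C.R1)
[SC] allowed = {<0 0 0>, <0 0 1>, <0 0 2>, <0 2 1>, <0 2 2>, <2 0 0>, <2 0 1>, <2 0 2>, <2 2 1>, <2 2 2>}
[TSO] allowed = {<0 0 0>, <0 0 1>, <0 0 2>, <0 2 1>, <0 2 2>, <2 0 0>, <2 0 1>, <2 0 2>, <2 2 1>, <2 2 2>}
[PSO] allowed = {<0 0 0>, <0 0 1>, <0 0 2>, <0 2 0>, <0 2 1>, <0 2 2>, <2 0 0>, <2 0 1>, <2 0 2>, <2 2 0>, <2 2 1>, <2 2 2>}
target <2 2 0> ∈ {PSO}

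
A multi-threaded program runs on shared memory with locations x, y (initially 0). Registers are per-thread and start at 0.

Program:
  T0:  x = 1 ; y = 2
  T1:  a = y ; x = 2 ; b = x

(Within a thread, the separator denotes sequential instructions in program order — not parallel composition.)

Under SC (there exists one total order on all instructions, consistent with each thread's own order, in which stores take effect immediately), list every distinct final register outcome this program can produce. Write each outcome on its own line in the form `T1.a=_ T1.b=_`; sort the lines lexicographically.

outcome vector order: (T1.a,T1.b)
|SC outcomes| = 3

T1.a=0 T1.b=1
T1.a=0 T1.b=2
T1.a=2 T1.b=2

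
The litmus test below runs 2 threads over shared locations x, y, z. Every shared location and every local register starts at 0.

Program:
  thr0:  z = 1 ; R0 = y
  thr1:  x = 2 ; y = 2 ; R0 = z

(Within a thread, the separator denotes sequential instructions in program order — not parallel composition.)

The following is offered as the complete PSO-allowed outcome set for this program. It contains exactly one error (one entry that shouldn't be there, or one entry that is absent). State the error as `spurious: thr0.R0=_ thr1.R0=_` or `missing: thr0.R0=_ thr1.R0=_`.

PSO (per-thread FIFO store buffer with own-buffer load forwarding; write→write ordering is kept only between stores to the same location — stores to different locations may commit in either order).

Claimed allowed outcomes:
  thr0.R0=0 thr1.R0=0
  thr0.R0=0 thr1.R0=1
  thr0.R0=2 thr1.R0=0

outcome vector order: (thr0.R0,thr1.R0)
PSO (4): 0/0 0/1 2/0 2/1
PSO∖claimed = {2/1}

missing: thr0.R0=2 thr1.R0=1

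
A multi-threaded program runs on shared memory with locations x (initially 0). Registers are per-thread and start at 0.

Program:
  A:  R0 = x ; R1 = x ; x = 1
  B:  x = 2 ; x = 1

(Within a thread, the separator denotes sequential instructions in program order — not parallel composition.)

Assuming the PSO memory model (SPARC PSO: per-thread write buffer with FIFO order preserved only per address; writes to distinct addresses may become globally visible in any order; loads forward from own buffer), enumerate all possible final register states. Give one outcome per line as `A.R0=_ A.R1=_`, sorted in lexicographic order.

A.R0=0 A.R1=0
A.R0=0 A.R1=1
A.R0=0 A.R1=2
A.R0=1 A.R1=1
A.R0=2 A.R1=1
A.R0=2 A.R1=2

outcome vector order: (A.R0,A.R1)
|PSO outcomes| = 6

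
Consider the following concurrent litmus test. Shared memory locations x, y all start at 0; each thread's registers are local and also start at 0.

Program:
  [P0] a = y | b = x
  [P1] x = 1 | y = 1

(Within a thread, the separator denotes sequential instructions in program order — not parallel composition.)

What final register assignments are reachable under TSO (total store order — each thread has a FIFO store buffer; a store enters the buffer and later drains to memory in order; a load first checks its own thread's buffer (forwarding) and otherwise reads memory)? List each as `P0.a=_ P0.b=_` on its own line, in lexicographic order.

outcome vector order: (P0.a,P0.b)
|TSO outcomes| = 3

P0.a=0 P0.b=0
P0.a=0 P0.b=1
P0.a=1 P0.b=1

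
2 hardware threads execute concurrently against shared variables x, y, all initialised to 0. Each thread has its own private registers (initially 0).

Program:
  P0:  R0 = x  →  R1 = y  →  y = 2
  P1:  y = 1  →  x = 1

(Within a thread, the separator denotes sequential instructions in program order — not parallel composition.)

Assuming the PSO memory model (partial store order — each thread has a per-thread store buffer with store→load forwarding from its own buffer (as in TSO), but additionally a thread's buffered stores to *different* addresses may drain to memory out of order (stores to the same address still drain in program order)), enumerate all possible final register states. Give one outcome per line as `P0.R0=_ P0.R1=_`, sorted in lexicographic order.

P0.R0=0 P0.R1=0
P0.R0=0 P0.R1=1
P0.R0=1 P0.R1=0
P0.R0=1 P0.R1=1

outcome vector order: (P0.R0,P0.R1)
|PSO outcomes| = 4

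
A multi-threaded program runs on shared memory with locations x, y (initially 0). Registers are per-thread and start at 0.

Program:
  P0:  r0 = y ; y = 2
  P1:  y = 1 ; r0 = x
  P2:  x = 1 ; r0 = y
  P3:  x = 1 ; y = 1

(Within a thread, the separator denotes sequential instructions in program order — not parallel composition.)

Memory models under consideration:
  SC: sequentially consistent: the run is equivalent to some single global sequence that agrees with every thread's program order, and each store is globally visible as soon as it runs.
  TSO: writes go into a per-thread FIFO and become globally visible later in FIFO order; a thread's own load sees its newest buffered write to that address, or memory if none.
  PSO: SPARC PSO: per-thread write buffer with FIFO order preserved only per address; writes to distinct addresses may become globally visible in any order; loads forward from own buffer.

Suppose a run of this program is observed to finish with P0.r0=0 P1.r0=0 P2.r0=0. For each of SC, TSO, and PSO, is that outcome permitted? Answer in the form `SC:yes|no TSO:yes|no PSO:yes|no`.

outcome vector order: (P0.r0,P1.r0,P2.r0)
SC: 10 outcomes — {001, 002, 010, 011, 012, 101, 102, 110, 111, 112}
TSO: 12 outcomes — {000, 001, 002, 010, 011, 012, 100, 101, 102, 110, 111, 112}
PSO: 12 outcomes — {000, 001, 002, 010, 011, 012, 100, 101, 102, 110, 111, 112}
target 000 ∈ {TSO,PSO}

SC:no TSO:yes PSO:yes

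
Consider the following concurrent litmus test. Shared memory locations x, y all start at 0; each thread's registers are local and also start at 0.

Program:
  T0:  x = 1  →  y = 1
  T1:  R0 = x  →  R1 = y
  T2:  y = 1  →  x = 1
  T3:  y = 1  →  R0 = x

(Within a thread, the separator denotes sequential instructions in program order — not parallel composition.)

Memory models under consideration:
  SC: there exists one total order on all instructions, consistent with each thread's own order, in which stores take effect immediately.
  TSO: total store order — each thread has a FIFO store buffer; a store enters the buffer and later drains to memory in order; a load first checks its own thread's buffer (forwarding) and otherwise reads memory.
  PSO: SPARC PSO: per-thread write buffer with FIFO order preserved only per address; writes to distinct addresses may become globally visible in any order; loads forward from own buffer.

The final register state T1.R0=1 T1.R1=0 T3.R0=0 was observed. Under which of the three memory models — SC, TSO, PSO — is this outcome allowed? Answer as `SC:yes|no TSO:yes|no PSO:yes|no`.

SC:no TSO:yes PSO:yes

outcome vector order: (T1.R0,T1.R1,T3.R0)
under SC → 0/0/0 0/0/1 0/1/0 0/1/1 1/0/1 1/1/0 1/1/1
under TSO → 0/0/0 0/0/1 0/1/0 0/1/1 1/0/0 1/0/1 1/1/0 1/1/1
under PSO → 0/0/0 0/0/1 0/1/0 0/1/1 1/0/0 1/0/1 1/1/0 1/1/1
target 1/0/0 ∈ {TSO,PSO}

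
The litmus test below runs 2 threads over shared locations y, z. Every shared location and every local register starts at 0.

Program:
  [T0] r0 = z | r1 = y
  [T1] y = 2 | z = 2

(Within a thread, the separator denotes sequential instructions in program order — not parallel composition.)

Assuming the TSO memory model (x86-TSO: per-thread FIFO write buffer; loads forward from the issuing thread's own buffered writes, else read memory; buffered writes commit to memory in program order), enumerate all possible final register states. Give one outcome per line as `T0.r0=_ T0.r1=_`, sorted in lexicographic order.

outcome vector order: (T0.r0,T0.r1)
|TSO outcomes| = 3

T0.r0=0 T0.r1=0
T0.r0=0 T0.r1=2
T0.r0=2 T0.r1=2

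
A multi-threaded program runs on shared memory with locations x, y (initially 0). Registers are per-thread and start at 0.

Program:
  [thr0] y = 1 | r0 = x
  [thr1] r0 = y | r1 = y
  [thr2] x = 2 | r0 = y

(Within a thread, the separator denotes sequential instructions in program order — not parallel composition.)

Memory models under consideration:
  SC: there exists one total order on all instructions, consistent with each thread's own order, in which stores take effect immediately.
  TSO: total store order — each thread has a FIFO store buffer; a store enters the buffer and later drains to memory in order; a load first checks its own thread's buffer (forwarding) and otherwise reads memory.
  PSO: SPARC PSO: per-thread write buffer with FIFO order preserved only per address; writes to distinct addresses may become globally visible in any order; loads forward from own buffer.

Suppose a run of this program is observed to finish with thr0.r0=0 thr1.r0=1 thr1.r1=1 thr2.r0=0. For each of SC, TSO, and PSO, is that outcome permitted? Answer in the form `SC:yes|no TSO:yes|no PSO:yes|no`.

outcome vector order: (thr0.r0,thr1.r0,thr1.r1,thr2.r0)
SC (9): <0 0 0 1> <0 0 1 1> <0 1 1 1> <2 0 0 0> <2 0 0 1> <2 0 1 0> <2 0 1 1> <2 1 1 0> <2 1 1 1>
TSO (12): <0 0 0 0> <0 0 0 1> <0 0 1 0> <0 0 1 1> <0 1 1 0> <0 1 1 1> <2 0 0 0> <2 0 0 1> <2 0 1 0> <2 0 1 1> <2 1 1 0> <2 1 1 1>
PSO (12): <0 0 0 0> <0 0 0 1> <0 0 1 0> <0 0 1 1> <0 1 1 0> <0 1 1 1> <2 0 0 0> <2 0 0 1> <2 0 1 0> <2 0 1 1> <2 1 1 0> <2 1 1 1>
target <0 1 1 0> ∈ {TSO,PSO}

SC:no TSO:yes PSO:yes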